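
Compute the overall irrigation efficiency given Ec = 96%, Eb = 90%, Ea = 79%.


Ec = 0.96, Eb = 0.9, Ea = 0.79
E = 0.96 * 0.9 * 0.79 * 100 = 68.2560%

68.2560 %


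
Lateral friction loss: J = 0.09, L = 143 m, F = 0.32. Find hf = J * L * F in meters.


hf = J * L * F = 0.09 * 143 * 0.32 = 4.1184 m

4.1184 m


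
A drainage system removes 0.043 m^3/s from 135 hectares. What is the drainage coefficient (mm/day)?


DC = Q * 86400 / (A * 10000) * 1000
DC = 0.043 * 86400 / (135 * 10000) * 1000
DC = 3715200.0000 / 1350000

2.7520 mm/day


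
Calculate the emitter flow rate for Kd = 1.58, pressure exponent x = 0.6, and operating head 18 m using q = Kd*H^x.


q = Kd * H^x = 1.58 * 18^0.6 = 1.58 * 5.664525

8.9499 L/h


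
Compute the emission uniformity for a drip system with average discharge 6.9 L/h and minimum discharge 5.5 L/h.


EU = (q_min/q_avg)*100 = (5.5/6.9)*100 = 79.7101%

79.7101 %


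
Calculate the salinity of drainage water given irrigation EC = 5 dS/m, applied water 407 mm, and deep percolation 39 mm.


EC_dw = EC_iw * D_iw / D_dw
EC_dw = 5 * 407 / 39
EC_dw = 2035 / 39

52.1795 dS/m


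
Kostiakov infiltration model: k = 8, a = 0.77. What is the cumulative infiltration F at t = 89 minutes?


F = k * t^a = 8 * 89^0.77
F = 8 * 31.697886

253.5831 mm


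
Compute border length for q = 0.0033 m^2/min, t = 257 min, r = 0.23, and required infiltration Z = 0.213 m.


L = q*t/((1+r)*Z)
L = 0.0033*257/((1+0.23)*0.213)
L = 0.8481/0.26199

3.2371 m


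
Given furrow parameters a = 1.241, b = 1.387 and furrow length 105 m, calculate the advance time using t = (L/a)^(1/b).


t = (L/a)^(1/b)
t = (105/1.241)^(1/1.387)
t = 84.609186^(1/1.387)

24.5262 min


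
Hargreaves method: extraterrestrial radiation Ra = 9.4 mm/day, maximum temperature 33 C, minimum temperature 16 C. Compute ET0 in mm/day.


Tmean = (Tmax + Tmin)/2 = (33 + 16)/2 = 24.5
ET0 = 0.0023 * 9.4 * (24.5 + 17.8) * sqrt(33 - 16)
ET0 = 0.0023 * 9.4 * 42.3 * 4.123106

3.7707 mm/day


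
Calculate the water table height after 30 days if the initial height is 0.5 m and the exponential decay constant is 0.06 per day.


m = m0 * exp(-k*t)
m = 0.5 * exp(-0.06 * 30)
m = 0.5 * exp(-1.8000)

0.0826 m


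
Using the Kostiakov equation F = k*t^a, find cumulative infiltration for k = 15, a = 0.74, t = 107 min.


F = k * t^a = 15 * 107^0.74
F = 15 * 31.750019

476.2503 mm


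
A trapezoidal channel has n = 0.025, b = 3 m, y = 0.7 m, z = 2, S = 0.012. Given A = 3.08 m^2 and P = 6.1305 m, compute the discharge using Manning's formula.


R = A/P = 3.08/6.1305 = 0.502406
Q = (1/0.025) * 3.08 * 0.502406^(2/3) * 0.012^0.5

8.5291 m^3/s


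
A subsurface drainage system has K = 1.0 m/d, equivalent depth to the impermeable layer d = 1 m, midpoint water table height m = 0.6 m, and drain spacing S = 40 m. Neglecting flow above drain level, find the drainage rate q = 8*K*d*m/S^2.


q = 8*K*d*m/S^2
q = 8*1.0*1*0.6/40^2
q = 4.8000 / 1600

0.0030 m/d


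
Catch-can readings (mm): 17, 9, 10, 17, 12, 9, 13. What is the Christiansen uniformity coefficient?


mean = 12.428571 mm
MAD = 2.775510 mm
CU = (1 - 2.775510/12.428571)*100

77.6683 %


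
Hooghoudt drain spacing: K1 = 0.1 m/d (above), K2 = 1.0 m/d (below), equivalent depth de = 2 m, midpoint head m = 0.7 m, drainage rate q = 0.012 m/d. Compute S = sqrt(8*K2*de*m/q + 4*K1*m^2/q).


S^2 = 8*K2*de*m/q + 4*K1*m^2/q
S^2 = 8*1.0*2*0.7/0.012 + 4*0.1*0.7^2/0.012
S = sqrt(949.6667)

30.8167 m


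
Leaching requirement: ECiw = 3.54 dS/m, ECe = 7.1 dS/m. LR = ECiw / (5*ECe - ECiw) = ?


LR = ECiw / (5*ECe - ECiw)
LR = 3.54 / (5*7.1 - 3.54)
LR = 3.54 / 31.9600

0.1108


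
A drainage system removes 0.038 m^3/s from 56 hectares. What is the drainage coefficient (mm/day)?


DC = Q * 86400 / (A * 10000) * 1000
DC = 0.038 * 86400 / (56 * 10000) * 1000
DC = 3283200.0000 / 560000

5.8629 mm/day


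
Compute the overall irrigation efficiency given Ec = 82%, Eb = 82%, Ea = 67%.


Ec = 0.82, Eb = 0.82, Ea = 0.67
E = 0.82 * 0.82 * 0.67 * 100 = 45.0508%

45.0508 %


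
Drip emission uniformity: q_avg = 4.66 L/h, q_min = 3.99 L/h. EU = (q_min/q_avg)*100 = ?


EU = (q_min/q_avg)*100 = (3.99/4.66)*100 = 85.6223%

85.6223 %


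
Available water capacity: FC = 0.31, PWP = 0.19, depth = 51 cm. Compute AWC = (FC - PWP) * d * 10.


AWC = (FC - PWP) * d * 10
AWC = (0.31 - 0.19) * 51 * 10
AWC = 0.1200 * 51 * 10

61.2000 mm


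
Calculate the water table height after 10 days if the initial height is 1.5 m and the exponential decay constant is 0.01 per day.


m = m0 * exp(-k*t)
m = 1.5 * exp(-0.01 * 10)
m = 1.5 * exp(-0.1000)

1.3573 m


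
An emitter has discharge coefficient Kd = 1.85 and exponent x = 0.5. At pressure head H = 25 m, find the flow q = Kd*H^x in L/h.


q = Kd * H^x = 1.85 * 25^0.5 = 1.85 * 5.000000

9.2500 L/h


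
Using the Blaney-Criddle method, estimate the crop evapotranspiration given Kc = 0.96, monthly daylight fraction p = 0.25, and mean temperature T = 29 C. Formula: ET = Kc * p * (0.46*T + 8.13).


ET = Kc * p * (0.46*T + 8.13)
ET = 0.96 * 0.25 * (0.46*29 + 8.13)
ET = 0.96 * 0.25 * 21.4700

5.1528 mm/day


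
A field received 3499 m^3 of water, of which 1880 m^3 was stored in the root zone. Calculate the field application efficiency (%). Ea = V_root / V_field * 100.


Ea = V_root / V_field * 100 = 1880 / 3499 * 100 = 53.7296%

53.7296 %


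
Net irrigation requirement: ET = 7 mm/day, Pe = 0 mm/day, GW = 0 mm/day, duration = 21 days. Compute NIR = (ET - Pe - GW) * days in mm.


Daily deficit = ET - Pe - GW = 7 - 0 - 0 = 7 mm/day
NIR = 7 * 21 = 147 mm

147.0000 mm


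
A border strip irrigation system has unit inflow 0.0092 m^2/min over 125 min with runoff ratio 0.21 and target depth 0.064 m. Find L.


L = q*t/((1+r)*Z)
L = 0.0092*125/((1+0.21)*0.064)
L = 1.15/0.07744

14.8502 m


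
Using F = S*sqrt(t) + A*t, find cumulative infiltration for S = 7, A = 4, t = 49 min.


F = S*sqrt(t) + A*t
F = 7*sqrt(49) + 4*49
F = 7*7.000000 + 196

245.0000 mm


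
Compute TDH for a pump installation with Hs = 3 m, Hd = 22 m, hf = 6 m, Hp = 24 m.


TDH = Hs + Hd + hf + Hp = 3 + 22 + 6 + 24 = 55

55 m


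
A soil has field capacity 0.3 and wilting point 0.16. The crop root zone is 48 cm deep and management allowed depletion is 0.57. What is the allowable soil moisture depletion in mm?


SMD = (FC - PWP) * d * MAD * 10
SMD = (0.3 - 0.16) * 48 * 0.57 * 10
SMD = 0.1400 * 48 * 0.57 * 10

38.3040 mm


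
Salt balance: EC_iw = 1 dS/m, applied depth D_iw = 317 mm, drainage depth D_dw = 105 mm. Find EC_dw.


EC_dw = EC_iw * D_iw / D_dw
EC_dw = 1 * 317 / 105
EC_dw = 317 / 105

3.0190 dS/m


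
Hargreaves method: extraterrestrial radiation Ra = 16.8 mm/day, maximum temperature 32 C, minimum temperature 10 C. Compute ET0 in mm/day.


Tmean = (Tmax + Tmin)/2 = (32 + 10)/2 = 21.0
ET0 = 0.0023 * 16.8 * (21.0 + 17.8) * sqrt(32 - 10)
ET0 = 0.0023 * 16.8 * 38.8 * 4.690416

7.0320 mm/day


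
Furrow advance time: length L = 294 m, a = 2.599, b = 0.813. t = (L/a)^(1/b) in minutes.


t = (L/a)^(1/b)
t = (294/2.599)^(1/0.813)
t = 113.120431^(1/0.813)

335.6454 min


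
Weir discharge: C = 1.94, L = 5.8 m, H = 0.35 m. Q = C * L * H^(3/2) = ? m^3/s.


Q = C * L * H^(3/2) = 1.94 * 5.8 * 0.35^1.5 = 1.94 * 5.8 * 0.207063

2.3299 m^3/s


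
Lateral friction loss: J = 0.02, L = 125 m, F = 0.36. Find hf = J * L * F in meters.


hf = J * L * F = 0.02 * 125 * 0.36 = 0.9000 m

0.9000 m


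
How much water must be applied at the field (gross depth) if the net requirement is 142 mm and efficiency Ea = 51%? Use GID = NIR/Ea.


Ea = 51% = 0.51
GID = NIR / Ea = 142 / 0.51 = 278.4314 mm

278.4314 mm


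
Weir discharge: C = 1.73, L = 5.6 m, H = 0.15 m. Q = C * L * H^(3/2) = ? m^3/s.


Q = C * L * H^(3/2) = 1.73 * 5.6 * 0.15^1.5 = 1.73 * 5.6 * 0.058095

0.5628 m^3/s


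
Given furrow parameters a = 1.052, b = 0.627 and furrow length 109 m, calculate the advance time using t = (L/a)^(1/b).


t = (L/a)^(1/b)
t = (109/1.052)^(1/0.627)
t = 103.612167^(1/0.627)

1638.2162 min


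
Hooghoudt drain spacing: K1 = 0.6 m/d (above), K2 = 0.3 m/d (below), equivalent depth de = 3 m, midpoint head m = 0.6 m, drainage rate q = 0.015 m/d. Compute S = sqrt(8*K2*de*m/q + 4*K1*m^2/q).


S^2 = 8*K2*de*m/q + 4*K1*m^2/q
S^2 = 8*0.3*3*0.6/0.015 + 4*0.6*0.6^2/0.015
S = sqrt(345.6000)

18.5903 m


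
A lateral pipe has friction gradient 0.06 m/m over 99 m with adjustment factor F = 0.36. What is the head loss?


hf = J * L * F = 0.06 * 99 * 0.36 = 2.1384 m

2.1384 m


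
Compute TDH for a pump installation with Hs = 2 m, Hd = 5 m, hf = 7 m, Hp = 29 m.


TDH = Hs + Hd + hf + Hp = 2 + 5 + 7 + 29 = 43

43 m


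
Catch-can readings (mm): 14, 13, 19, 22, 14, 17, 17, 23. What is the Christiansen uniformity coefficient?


mean = 17.375000 mm
MAD = 2.968750 mm
CU = (1 - 2.968750/17.375000)*100

82.9137 %


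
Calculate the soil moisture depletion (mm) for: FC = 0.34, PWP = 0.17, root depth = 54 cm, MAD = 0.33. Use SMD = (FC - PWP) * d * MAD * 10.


SMD = (FC - PWP) * d * MAD * 10
SMD = (0.34 - 0.17) * 54 * 0.33 * 10
SMD = 0.1700 * 54 * 0.33 * 10

30.2940 mm


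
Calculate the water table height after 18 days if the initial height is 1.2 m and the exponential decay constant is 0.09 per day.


m = m0 * exp(-k*t)
m = 1.2 * exp(-0.09 * 18)
m = 1.2 * exp(-1.6200)

0.2375 m


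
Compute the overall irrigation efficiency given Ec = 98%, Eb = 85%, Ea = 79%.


Ec = 0.98, Eb = 0.85, Ea = 0.79
E = 0.98 * 0.85 * 0.79 * 100 = 65.8070%

65.8070 %


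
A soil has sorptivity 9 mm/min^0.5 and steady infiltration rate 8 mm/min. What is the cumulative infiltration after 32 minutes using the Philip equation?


F = S*sqrt(t) + A*t
F = 9*sqrt(32) + 8*32
F = 9*5.656854 + 256

306.9117 mm


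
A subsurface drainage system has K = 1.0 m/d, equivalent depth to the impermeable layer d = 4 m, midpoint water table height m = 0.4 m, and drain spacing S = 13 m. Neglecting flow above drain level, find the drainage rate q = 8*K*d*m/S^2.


q = 8*K*d*m/S^2
q = 8*1.0*4*0.4/13^2
q = 12.8000 / 169

0.0757 m/d


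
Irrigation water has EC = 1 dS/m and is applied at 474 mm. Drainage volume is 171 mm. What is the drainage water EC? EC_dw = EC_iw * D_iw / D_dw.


EC_dw = EC_iw * D_iw / D_dw
EC_dw = 1 * 474 / 171
EC_dw = 474 / 171

2.7719 dS/m


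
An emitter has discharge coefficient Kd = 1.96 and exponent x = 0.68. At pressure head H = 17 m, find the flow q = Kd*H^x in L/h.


q = Kd * H^x = 1.96 * 17^0.68 = 1.96 * 6.866023

13.4574 L/h


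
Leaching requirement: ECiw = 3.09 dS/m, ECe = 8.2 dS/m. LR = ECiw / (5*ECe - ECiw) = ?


LR = ECiw / (5*ECe - ECiw)
LR = 3.09 / (5*8.2 - 3.09)
LR = 3.09 / 37.9100

0.0815


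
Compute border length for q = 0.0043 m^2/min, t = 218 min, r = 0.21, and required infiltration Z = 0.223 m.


L = q*t/((1+r)*Z)
L = 0.0043*218/((1+0.21)*0.223)
L = 0.9374/0.26983

3.4740 m


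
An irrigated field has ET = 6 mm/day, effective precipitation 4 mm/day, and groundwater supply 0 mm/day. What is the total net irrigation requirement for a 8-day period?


Daily deficit = ET - Pe - GW = 6 - 4 - 0 = 2 mm/day
NIR = 2 * 8 = 16 mm

16.0000 mm


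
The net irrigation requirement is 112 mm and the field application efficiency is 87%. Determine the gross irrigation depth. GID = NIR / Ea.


Ea = 87% = 0.87
GID = NIR / Ea = 112 / 0.87 = 128.7356 mm

128.7356 mm


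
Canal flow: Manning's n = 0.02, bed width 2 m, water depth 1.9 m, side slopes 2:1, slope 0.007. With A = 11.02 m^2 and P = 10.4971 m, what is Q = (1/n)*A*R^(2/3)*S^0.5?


R = A/P = 11.02/10.4971 = 1.049814
Q = (1/0.02) * 11.02 * 1.049814^(2/3) * 0.007^0.5

47.6185 m^3/s


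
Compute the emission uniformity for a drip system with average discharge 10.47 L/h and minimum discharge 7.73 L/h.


EU = (q_min/q_avg)*100 = (7.73/10.47)*100 = 73.8300%

73.8300 %


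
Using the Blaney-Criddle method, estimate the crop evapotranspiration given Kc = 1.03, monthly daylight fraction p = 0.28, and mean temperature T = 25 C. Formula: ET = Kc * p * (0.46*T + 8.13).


ET = Kc * p * (0.46*T + 8.13)
ET = 1.03 * 0.28 * (0.46*25 + 8.13)
ET = 1.03 * 0.28 * 19.6300

5.6613 mm/day


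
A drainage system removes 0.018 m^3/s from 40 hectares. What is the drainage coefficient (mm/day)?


DC = Q * 86400 / (A * 10000) * 1000
DC = 0.018 * 86400 / (40 * 10000) * 1000
DC = 1555200.0000 / 400000

3.8880 mm/day


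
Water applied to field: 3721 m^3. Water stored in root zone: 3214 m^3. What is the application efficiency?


Ea = V_root / V_field * 100 = 3214 / 3721 * 100 = 86.3746%

86.3746 %


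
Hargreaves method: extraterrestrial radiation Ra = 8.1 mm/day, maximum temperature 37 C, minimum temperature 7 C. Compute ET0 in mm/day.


Tmean = (Tmax + Tmin)/2 = (37 + 7)/2 = 22.0
ET0 = 0.0023 * 8.1 * (22.0 + 17.8) * sqrt(37 - 7)
ET0 = 0.0023 * 8.1 * 39.8 * 5.477226

4.0612 mm/day


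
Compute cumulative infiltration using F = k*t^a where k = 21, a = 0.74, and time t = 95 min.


F = k * t^a = 21 * 95^0.74
F = 21 * 29.074715

610.5690 mm


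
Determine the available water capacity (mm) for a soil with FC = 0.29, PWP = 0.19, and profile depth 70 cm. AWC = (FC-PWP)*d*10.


AWC = (FC - PWP) * d * 10
AWC = (0.29 - 0.19) * 70 * 10
AWC = 0.1000 * 70 * 10

70.0000 mm


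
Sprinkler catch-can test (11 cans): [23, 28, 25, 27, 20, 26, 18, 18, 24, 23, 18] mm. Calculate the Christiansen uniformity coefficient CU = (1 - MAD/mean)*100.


mean = 22.727273 mm
MAD = 3.074380 mm
CU = (1 - 3.074380/22.727273)*100

86.4727 %


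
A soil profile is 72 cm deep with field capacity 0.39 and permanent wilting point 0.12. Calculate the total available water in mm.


AWC = (FC - PWP) * d * 10
AWC = (0.39 - 0.12) * 72 * 10
AWC = 0.2700 * 72 * 10

194.4000 mm


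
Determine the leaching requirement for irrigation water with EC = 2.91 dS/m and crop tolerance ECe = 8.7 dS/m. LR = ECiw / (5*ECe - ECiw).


LR = ECiw / (5*ECe - ECiw)
LR = 2.91 / (5*8.7 - 2.91)
LR = 2.91 / 40.5900

0.0717


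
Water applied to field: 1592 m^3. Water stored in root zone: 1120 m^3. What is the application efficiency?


Ea = V_root / V_field * 100 = 1120 / 1592 * 100 = 70.3518%

70.3518 %


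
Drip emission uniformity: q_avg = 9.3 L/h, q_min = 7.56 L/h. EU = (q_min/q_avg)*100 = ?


EU = (q_min/q_avg)*100 = (7.56/9.3)*100 = 81.2903%

81.2903 %


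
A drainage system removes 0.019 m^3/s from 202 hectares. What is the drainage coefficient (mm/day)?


DC = Q * 86400 / (A * 10000) * 1000
DC = 0.019 * 86400 / (202 * 10000) * 1000
DC = 1641600.0000 / 2020000

0.8127 mm/day


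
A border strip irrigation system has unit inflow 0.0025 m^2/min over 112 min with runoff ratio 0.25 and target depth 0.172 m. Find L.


L = q*t/((1+r)*Z)
L = 0.0025*112/((1+0.25)*0.172)
L = 0.28/0.215

1.3023 m


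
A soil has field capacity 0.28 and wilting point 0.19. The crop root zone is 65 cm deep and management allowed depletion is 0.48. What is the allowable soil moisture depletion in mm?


SMD = (FC - PWP) * d * MAD * 10
SMD = (0.28 - 0.19) * 65 * 0.48 * 10
SMD = 0.0900 * 65 * 0.48 * 10

28.0800 mm


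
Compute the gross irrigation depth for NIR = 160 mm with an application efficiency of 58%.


Ea = 58% = 0.58
GID = NIR / Ea = 160 / 0.58 = 275.8621 mm

275.8621 mm


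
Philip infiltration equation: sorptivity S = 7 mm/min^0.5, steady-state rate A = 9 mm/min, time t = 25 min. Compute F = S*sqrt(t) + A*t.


F = S*sqrt(t) + A*t
F = 7*sqrt(25) + 9*25
F = 7*5.000000 + 225

260.0000 mm


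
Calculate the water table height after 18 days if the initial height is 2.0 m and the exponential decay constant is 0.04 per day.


m = m0 * exp(-k*t)
m = 2.0 * exp(-0.04 * 18)
m = 2.0 * exp(-0.7200)

0.9735 m


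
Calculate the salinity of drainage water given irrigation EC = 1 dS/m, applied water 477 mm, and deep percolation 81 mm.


EC_dw = EC_iw * D_iw / D_dw
EC_dw = 1 * 477 / 81
EC_dw = 477 / 81

5.8889 dS/m


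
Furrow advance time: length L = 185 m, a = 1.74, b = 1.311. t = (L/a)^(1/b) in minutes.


t = (L/a)^(1/b)
t = (185/1.74)^(1/1.311)
t = 106.321839^(1/1.311)

35.1447 min


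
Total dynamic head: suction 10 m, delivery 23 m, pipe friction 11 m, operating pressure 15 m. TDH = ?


TDH = Hs + Hd + hf + Hp = 10 + 23 + 11 + 15 = 59

59 m


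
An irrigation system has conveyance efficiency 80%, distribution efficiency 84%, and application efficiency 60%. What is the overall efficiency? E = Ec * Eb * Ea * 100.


Ec = 0.8, Eb = 0.84, Ea = 0.6
E = 0.8 * 0.84 * 0.6 * 100 = 40.3200%

40.3200 %


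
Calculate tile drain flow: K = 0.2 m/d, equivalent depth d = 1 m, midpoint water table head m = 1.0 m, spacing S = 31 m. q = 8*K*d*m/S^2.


q = 8*K*d*m/S^2
q = 8*0.2*1*1.0/31^2
q = 1.6000 / 961

0.0017 m/d


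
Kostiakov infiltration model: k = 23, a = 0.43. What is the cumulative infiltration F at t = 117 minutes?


F = k * t^a = 23 * 117^0.43
F = 23 * 7.750325

178.2575 mm


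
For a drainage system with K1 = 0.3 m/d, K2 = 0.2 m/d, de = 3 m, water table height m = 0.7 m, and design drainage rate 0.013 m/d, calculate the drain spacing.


S^2 = 8*K2*de*m/q + 4*K1*m^2/q
S^2 = 8*0.2*3*0.7/0.013 + 4*0.3*0.7^2/0.013
S = sqrt(303.6923)

17.4268 m


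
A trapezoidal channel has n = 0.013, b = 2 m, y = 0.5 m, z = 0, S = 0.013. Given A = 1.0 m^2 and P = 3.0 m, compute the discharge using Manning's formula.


R = A/P = 1.0/3.0 = 0.333333
Q = (1/0.013) * 1.0 * 0.333333^(2/3) * 0.013^0.5

4.2165 m^3/s


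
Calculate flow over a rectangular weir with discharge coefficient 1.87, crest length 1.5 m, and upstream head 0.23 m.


Q = C * L * H^(3/2) = 1.87 * 1.5 * 0.23^1.5 = 1.87 * 1.5 * 0.110304

0.3094 m^3/s


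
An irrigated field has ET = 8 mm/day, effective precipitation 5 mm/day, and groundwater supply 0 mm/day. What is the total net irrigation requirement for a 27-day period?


Daily deficit = ET - Pe - GW = 8 - 5 - 0 = 3 mm/day
NIR = 3 * 27 = 81 mm

81.0000 mm


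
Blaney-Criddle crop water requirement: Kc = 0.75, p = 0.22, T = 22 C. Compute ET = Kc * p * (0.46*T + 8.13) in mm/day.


ET = Kc * p * (0.46*T + 8.13)
ET = 0.75 * 0.22 * (0.46*22 + 8.13)
ET = 0.75 * 0.22 * 18.2500

3.0112 mm/day


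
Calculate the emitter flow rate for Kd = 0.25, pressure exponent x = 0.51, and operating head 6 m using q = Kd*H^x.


q = Kd * H^x = 0.25 * 6^0.51 = 0.25 * 2.493774

0.6234 L/h


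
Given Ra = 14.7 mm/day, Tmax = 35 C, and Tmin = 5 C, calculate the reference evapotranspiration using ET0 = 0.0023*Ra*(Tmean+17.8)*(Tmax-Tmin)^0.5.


Tmean = (Tmax + Tmin)/2 = (35 + 5)/2 = 20.0
ET0 = 0.0023 * 14.7 * (20.0 + 17.8) * sqrt(35 - 5)
ET0 = 0.0023 * 14.7 * 37.8 * 5.477226

7.0000 mm/day


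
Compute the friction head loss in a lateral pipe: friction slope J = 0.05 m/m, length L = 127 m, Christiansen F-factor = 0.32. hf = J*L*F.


hf = J * L * F = 0.05 * 127 * 0.32 = 2.0320 m

2.0320 m


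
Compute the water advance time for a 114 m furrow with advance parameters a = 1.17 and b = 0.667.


t = (L/a)^(1/b)
t = (114/1.17)^(1/0.667)
t = 97.435897^(1/0.667)

958.4902 min


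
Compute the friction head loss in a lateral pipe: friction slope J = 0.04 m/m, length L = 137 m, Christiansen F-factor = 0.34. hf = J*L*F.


hf = J * L * F = 0.04 * 137 * 0.34 = 1.8632 m

1.8632 m


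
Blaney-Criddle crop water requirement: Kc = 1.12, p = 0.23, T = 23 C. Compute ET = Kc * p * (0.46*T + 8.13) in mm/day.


ET = Kc * p * (0.46*T + 8.13)
ET = 1.12 * 0.23 * (0.46*23 + 8.13)
ET = 1.12 * 0.23 * 18.7100

4.8197 mm/day


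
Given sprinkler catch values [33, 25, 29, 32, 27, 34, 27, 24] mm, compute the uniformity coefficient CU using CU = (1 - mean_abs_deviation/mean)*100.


mean = 28.875000 mm
MAD = 3.125000 mm
CU = (1 - 3.125000/28.875000)*100

89.1775 %


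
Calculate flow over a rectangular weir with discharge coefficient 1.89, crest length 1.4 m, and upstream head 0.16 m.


Q = C * L * H^(3/2) = 1.89 * 1.4 * 0.16^1.5 = 1.89 * 1.4 * 0.064000

0.1693 m^3/s


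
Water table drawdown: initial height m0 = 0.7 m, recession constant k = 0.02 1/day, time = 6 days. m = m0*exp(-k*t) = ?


m = m0 * exp(-k*t)
m = 0.7 * exp(-0.02 * 6)
m = 0.7 * exp(-0.1200)

0.6208 m


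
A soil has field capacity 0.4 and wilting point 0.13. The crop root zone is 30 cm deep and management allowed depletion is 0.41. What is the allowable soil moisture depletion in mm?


SMD = (FC - PWP) * d * MAD * 10
SMD = (0.4 - 0.13) * 30 * 0.41 * 10
SMD = 0.2700 * 30 * 0.41 * 10

33.2100 mm


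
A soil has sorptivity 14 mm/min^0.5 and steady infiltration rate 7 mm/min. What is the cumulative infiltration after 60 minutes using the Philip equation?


F = S*sqrt(t) + A*t
F = 14*sqrt(60) + 7*60
F = 14*7.745967 + 420

528.4435 mm


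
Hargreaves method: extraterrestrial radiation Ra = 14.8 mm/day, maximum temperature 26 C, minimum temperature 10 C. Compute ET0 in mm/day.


Tmean = (Tmax + Tmin)/2 = (26 + 10)/2 = 18.0
ET0 = 0.0023 * 14.8 * (18.0 + 17.8) * sqrt(26 - 10)
ET0 = 0.0023 * 14.8 * 35.8 * 4.000000

4.8745 mm/day


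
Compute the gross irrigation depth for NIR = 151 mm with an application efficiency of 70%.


Ea = 70% = 0.7
GID = NIR / Ea = 151 / 0.7 = 215.7143 mm

215.7143 mm


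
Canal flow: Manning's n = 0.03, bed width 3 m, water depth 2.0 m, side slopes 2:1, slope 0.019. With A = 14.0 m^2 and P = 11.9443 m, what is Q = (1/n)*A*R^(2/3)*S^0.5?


R = A/P = 14.0/11.9443 = 1.172107
Q = (1/0.03) * 14.0 * 1.172107^(2/3) * 0.019^0.5

71.5092 m^3/s


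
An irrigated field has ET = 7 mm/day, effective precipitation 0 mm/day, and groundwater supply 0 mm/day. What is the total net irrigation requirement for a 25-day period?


Daily deficit = ET - Pe - GW = 7 - 0 - 0 = 7 mm/day
NIR = 7 * 25 = 175 mm

175.0000 mm


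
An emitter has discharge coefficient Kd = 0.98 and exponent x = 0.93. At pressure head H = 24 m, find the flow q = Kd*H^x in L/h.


q = Kd * H^x = 0.98 * 24^0.93 = 0.98 * 19.213056

18.8288 L/h


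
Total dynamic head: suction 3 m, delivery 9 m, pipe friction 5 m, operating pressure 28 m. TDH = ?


TDH = Hs + Hd + hf + Hp = 3 + 9 + 5 + 28 = 45

45 m


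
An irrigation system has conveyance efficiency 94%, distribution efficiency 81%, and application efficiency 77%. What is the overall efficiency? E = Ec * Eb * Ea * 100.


Ec = 0.94, Eb = 0.81, Ea = 0.77
E = 0.94 * 0.81 * 0.77 * 100 = 58.6278%

58.6278 %


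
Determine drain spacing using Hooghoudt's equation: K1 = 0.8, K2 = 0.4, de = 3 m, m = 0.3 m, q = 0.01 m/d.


S^2 = 8*K2*de*m/q + 4*K1*m^2/q
S^2 = 8*0.4*3*0.3/0.01 + 4*0.8*0.3^2/0.01
S = sqrt(316.8000)

17.7989 m


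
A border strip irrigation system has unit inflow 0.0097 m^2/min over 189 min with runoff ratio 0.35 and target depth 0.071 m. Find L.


L = q*t/((1+r)*Z)
L = 0.0097*189/((1+0.35)*0.071)
L = 1.8333/0.09585

19.1268 m


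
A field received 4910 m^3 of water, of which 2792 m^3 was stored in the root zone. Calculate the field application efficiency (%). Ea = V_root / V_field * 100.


Ea = V_root / V_field * 100 = 2792 / 4910 * 100 = 56.8635%

56.8635 %


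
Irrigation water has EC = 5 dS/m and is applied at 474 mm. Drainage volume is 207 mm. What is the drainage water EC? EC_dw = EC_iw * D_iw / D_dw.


EC_dw = EC_iw * D_iw / D_dw
EC_dw = 5 * 474 / 207
EC_dw = 2370 / 207

11.4493 dS/m


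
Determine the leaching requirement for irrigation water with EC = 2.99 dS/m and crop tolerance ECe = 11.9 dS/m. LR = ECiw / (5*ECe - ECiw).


LR = ECiw / (5*ECe - ECiw)
LR = 2.99 / (5*11.9 - 2.99)
LR = 2.99 / 56.5100

0.0529


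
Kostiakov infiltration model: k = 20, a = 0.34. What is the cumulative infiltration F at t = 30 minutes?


F = k * t^a = 20 * 30^0.34
F = 20 * 3.178493

63.5699 mm


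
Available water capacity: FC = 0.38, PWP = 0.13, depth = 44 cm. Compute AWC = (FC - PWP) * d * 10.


AWC = (FC - PWP) * d * 10
AWC = (0.38 - 0.13) * 44 * 10
AWC = 0.2500 * 44 * 10

110.0000 mm


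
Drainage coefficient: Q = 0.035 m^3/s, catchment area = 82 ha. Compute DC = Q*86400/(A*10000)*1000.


DC = Q * 86400 / (A * 10000) * 1000
DC = 0.035 * 86400 / (82 * 10000) * 1000
DC = 3024000.0000 / 820000

3.6878 mm/day


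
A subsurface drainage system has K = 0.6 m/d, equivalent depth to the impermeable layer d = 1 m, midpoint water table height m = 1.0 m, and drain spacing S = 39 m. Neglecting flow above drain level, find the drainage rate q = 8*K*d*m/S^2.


q = 8*K*d*m/S^2
q = 8*0.6*1*1.0/39^2
q = 4.8000 / 1521

0.0032 m/d


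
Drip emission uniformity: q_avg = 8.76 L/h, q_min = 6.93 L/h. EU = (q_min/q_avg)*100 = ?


EU = (q_min/q_avg)*100 = (6.93/8.76)*100 = 79.1096%

79.1096 %


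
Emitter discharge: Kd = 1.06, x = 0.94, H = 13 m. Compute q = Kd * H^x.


q = Kd * H^x = 1.06 * 13^0.94 = 1.06 * 11.145685

11.8144 L/h


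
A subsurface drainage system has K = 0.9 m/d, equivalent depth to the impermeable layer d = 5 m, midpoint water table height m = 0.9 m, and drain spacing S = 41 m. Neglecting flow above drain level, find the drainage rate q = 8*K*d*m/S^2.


q = 8*K*d*m/S^2
q = 8*0.9*5*0.9/41^2
q = 32.4000 / 1681

0.0193 m/d


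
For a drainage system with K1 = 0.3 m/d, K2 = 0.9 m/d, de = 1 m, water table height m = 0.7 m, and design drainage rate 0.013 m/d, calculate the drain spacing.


S^2 = 8*K2*de*m/q + 4*K1*m^2/q
S^2 = 8*0.9*1*0.7/0.013 + 4*0.3*0.7^2/0.013
S = sqrt(432.9231)

20.8068 m


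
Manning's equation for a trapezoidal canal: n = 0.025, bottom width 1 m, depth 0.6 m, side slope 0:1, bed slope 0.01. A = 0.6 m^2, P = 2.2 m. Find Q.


R = A/P = 0.6/2.2 = 0.272727
Q = (1/0.025) * 0.6 * 0.272727^(2/3) * 0.01^0.5

1.0093 m^3/s


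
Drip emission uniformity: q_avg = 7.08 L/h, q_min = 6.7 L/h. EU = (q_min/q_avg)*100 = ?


EU = (q_min/q_avg)*100 = (6.7/7.08)*100 = 94.6328%

94.6328 %


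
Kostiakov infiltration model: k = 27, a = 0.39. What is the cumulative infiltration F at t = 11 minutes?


F = k * t^a = 27 * 11^0.39
F = 27 * 2.547670

68.7871 mm


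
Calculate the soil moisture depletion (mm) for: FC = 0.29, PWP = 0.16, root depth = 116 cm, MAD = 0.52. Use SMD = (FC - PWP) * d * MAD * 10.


SMD = (FC - PWP) * d * MAD * 10
SMD = (0.29 - 0.16) * 116 * 0.52 * 10
SMD = 0.1300 * 116 * 0.52 * 10

78.4160 mm


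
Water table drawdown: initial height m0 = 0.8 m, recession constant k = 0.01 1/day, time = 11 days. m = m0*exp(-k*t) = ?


m = m0 * exp(-k*t)
m = 0.8 * exp(-0.01 * 11)
m = 0.8 * exp(-0.1100)

0.7167 m


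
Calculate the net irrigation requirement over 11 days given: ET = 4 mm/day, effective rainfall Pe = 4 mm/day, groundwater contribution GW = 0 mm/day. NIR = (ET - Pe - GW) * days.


Daily deficit = ET - Pe - GW = 4 - 4 - 0 = 0 mm/day
NIR = 0 * 11 = 0 mm

0 mm


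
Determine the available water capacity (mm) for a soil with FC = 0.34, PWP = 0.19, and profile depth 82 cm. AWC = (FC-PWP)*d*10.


AWC = (FC - PWP) * d * 10
AWC = (0.34 - 0.19) * 82 * 10
AWC = 0.1500 * 82 * 10

123.0000 mm


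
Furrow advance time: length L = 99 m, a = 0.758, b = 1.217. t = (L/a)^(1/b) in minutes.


t = (L/a)^(1/b)
t = (99/0.758)^(1/1.217)
t = 130.606860^(1/1.217)

54.7865 min


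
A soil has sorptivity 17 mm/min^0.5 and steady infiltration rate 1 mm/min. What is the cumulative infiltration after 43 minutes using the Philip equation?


F = S*sqrt(t) + A*t
F = 17*sqrt(43) + 1*43
F = 17*6.557439 + 43

154.4765 mm


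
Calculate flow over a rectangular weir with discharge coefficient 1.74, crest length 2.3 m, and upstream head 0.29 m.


Q = C * L * H^(3/2) = 1.74 * 2.3 * 0.29^1.5 = 1.74 * 2.3 * 0.156170

0.6250 m^3/s


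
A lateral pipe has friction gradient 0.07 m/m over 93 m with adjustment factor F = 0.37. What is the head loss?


hf = J * L * F = 0.07 * 93 * 0.37 = 2.4087 m

2.4087 m


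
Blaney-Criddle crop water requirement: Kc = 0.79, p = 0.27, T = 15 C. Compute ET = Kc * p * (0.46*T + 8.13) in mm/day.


ET = Kc * p * (0.46*T + 8.13)
ET = 0.79 * 0.27 * (0.46*15 + 8.13)
ET = 0.79 * 0.27 * 15.0300

3.2059 mm/day


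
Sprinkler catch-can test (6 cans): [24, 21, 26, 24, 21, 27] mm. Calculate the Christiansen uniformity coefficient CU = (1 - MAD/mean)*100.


mean = 23.833333 mm
MAD = 1.888889 mm
CU = (1 - 1.888889/23.833333)*100

92.0746 %


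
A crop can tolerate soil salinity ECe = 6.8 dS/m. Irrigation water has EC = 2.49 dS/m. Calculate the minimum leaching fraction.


LR = ECiw / (5*ECe - ECiw)
LR = 2.49 / (5*6.8 - 2.49)
LR = 2.49 / 31.5100

0.0790


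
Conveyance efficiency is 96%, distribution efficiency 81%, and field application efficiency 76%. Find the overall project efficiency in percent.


Ec = 0.96, Eb = 0.81, Ea = 0.76
E = 0.96 * 0.81 * 0.76 * 100 = 59.0976%

59.0976 %


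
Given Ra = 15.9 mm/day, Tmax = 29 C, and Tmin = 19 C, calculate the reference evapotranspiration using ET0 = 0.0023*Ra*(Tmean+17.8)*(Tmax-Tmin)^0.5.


Tmean = (Tmax + Tmin)/2 = (29 + 19)/2 = 24.0
ET0 = 0.0023 * 15.9 * (24.0 + 17.8) * sqrt(29 - 19)
ET0 = 0.0023 * 15.9 * 41.8 * 3.162278

4.8339 mm/day


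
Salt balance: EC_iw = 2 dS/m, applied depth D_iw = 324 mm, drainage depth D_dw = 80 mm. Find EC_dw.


EC_dw = EC_iw * D_iw / D_dw
EC_dw = 2 * 324 / 80
EC_dw = 648 / 80

8.1000 dS/m


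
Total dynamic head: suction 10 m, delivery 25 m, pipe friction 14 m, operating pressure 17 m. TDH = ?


TDH = Hs + Hd + hf + Hp = 10 + 25 + 14 + 17 = 66

66 m


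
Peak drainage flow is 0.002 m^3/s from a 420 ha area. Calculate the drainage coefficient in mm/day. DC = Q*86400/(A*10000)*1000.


DC = Q * 86400 / (A * 10000) * 1000
DC = 0.002 * 86400 / (420 * 10000) * 1000
DC = 172800.0000 / 4200000

0.0411 mm/day


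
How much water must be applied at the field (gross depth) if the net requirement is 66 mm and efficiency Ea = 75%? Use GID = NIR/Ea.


Ea = 75% = 0.75
GID = NIR / Ea = 66 / 0.75 = 88.0000 mm

88.0000 mm


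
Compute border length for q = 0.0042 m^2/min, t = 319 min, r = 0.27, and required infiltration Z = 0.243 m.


L = q*t/((1+r)*Z)
L = 0.0042*319/((1+0.27)*0.243)
L = 1.3398/0.30861

4.3414 m


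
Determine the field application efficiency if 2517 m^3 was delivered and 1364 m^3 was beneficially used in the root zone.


Ea = V_root / V_field * 100 = 1364 / 2517 * 100 = 54.1915%

54.1915 %


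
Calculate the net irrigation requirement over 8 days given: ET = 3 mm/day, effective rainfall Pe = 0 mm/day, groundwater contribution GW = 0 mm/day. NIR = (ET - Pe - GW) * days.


Daily deficit = ET - Pe - GW = 3 - 0 - 0 = 3 mm/day
NIR = 3 * 8 = 24 mm

24.0000 mm


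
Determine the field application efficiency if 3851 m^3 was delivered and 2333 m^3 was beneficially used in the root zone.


Ea = V_root / V_field * 100 = 2333 / 3851 * 100 = 60.5817%

60.5817 %


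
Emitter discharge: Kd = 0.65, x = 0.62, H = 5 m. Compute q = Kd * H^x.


q = Kd * H^x = 0.65 * 5^0.62 = 0.65 * 2.712448

1.7631 L/h


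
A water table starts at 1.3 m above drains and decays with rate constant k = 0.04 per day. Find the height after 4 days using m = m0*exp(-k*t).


m = m0 * exp(-k*t)
m = 1.3 * exp(-0.04 * 4)
m = 1.3 * exp(-0.1600)

1.1078 m


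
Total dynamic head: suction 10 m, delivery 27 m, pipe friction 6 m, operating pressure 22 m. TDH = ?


TDH = Hs + Hd + hf + Hp = 10 + 27 + 6 + 22 = 65

65 m


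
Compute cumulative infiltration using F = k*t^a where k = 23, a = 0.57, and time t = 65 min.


F = k * t^a = 23 * 65^0.57
F = 23 * 10.798430

248.3639 mm


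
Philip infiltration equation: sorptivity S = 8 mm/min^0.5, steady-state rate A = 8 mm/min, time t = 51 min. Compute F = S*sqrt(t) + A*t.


F = S*sqrt(t) + A*t
F = 8*sqrt(51) + 8*51
F = 8*7.141428 + 408

465.1314 mm


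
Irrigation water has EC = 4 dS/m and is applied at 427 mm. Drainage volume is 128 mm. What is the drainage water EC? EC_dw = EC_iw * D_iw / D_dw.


EC_dw = EC_iw * D_iw / D_dw
EC_dw = 4 * 427 / 128
EC_dw = 1708 / 128

13.3438 dS/m


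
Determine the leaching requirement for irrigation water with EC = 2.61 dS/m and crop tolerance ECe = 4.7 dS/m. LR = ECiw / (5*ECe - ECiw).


LR = ECiw / (5*ECe - ECiw)
LR = 2.61 / (5*4.7 - 2.61)
LR = 2.61 / 20.8900

0.1249


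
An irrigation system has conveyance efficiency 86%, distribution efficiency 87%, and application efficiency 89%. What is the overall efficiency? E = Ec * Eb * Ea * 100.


Ec = 0.86, Eb = 0.87, Ea = 0.89
E = 0.86 * 0.87 * 0.89 * 100 = 66.5898%

66.5898 %


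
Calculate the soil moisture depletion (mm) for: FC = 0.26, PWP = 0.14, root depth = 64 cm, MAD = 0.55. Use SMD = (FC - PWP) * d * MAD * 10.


SMD = (FC - PWP) * d * MAD * 10
SMD = (0.26 - 0.14) * 64 * 0.55 * 10
SMD = 0.1200 * 64 * 0.55 * 10

42.2400 mm


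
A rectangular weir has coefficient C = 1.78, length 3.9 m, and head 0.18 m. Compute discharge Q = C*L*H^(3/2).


Q = C * L * H^(3/2) = 1.78 * 3.9 * 0.18^1.5 = 1.78 * 3.9 * 0.076368

0.5301 m^3/s


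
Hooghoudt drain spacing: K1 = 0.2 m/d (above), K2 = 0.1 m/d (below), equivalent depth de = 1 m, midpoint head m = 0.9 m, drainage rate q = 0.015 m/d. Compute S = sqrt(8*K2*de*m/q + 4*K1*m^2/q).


S^2 = 8*K2*de*m/q + 4*K1*m^2/q
S^2 = 8*0.1*1*0.9/0.015 + 4*0.2*0.9^2/0.015
S = sqrt(91.2000)

9.5499 m


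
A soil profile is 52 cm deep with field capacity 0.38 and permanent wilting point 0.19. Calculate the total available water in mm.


AWC = (FC - PWP) * d * 10
AWC = (0.38 - 0.19) * 52 * 10
AWC = 0.1900 * 52 * 10

98.8000 mm


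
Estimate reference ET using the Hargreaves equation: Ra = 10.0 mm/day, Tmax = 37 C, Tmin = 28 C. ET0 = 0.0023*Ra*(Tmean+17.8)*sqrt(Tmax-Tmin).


Tmean = (Tmax + Tmin)/2 = (37 + 28)/2 = 32.5
ET0 = 0.0023 * 10.0 * (32.5 + 17.8) * sqrt(37 - 28)
ET0 = 0.0023 * 10.0 * 50.3 * 3.000000

3.4707 mm/day


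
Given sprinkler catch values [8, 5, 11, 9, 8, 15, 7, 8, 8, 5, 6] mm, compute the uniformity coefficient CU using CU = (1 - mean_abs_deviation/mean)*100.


mean = 8.181818 mm
MAD = 1.900826 mm
CU = (1 - 1.900826/8.181818)*100

76.7677 %


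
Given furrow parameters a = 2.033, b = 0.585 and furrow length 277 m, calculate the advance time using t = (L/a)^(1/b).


t = (L/a)^(1/b)
t = (277/2.033)^(1/0.585)
t = 136.251845^(1/0.585)

4450.9071 min


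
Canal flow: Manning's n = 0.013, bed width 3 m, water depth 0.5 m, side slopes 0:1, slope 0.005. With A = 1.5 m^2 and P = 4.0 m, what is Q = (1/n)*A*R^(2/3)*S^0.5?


R = A/P = 1.5/4.0 = 0.375000
Q = (1/0.013) * 1.5 * 0.375000^(2/3) * 0.005^0.5

4.2428 m^3/s


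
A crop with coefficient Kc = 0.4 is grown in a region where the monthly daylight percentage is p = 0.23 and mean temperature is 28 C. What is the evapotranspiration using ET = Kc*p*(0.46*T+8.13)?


ET = Kc * p * (0.46*T + 8.13)
ET = 0.4 * 0.23 * (0.46*28 + 8.13)
ET = 0.4 * 0.23 * 21.0100

1.9329 mm/day


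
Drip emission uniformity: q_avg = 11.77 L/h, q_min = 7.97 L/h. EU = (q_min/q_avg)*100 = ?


EU = (q_min/q_avg)*100 = (7.97/11.77)*100 = 67.7145%

67.7145 %


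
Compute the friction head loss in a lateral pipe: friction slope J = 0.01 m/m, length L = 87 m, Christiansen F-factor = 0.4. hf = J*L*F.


hf = J * L * F = 0.01 * 87 * 0.4 = 0.3480 m

0.3480 m


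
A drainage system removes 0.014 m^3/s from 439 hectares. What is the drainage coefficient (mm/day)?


DC = Q * 86400 / (A * 10000) * 1000
DC = 0.014 * 86400 / (439 * 10000) * 1000
DC = 1209600.0000 / 4390000

0.2755 mm/day


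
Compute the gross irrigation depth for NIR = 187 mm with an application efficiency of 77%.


Ea = 77% = 0.77
GID = NIR / Ea = 187 / 0.77 = 242.8571 mm

242.8571 mm


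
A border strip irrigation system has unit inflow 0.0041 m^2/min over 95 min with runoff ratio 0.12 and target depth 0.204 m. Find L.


L = q*t/((1+r)*Z)
L = 0.0041*95/((1+0.12)*0.204)
L = 0.3895/0.22848

1.7047 m


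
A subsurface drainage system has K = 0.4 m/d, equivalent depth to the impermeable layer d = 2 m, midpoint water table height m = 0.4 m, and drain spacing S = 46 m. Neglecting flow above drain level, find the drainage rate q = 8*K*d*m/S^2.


q = 8*K*d*m/S^2
q = 8*0.4*2*0.4/46^2
q = 2.5600 / 2116

0.0012 m/d


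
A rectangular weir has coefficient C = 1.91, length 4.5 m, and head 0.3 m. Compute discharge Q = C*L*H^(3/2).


Q = C * L * H^(3/2) = 1.91 * 4.5 * 0.3^1.5 = 1.91 * 4.5 * 0.164317

1.4123 m^3/s


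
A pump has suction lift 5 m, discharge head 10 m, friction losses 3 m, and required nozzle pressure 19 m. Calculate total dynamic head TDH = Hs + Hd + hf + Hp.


TDH = Hs + Hd + hf + Hp = 5 + 10 + 3 + 19 = 37

37 m


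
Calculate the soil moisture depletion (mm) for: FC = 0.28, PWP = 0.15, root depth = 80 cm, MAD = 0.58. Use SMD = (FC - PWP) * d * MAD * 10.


SMD = (FC - PWP) * d * MAD * 10
SMD = (0.28 - 0.15) * 80 * 0.58 * 10
SMD = 0.1300 * 80 * 0.58 * 10

60.3200 mm


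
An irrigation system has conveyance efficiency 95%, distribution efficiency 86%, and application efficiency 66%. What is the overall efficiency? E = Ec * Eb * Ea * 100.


Ec = 0.95, Eb = 0.86, Ea = 0.66
E = 0.95 * 0.86 * 0.66 * 100 = 53.9220%

53.9220 %


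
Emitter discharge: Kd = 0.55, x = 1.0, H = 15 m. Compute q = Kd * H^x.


q = Kd * H^x = 0.55 * 15^1.0 = 0.55 * 15.000000

8.2500 L/h


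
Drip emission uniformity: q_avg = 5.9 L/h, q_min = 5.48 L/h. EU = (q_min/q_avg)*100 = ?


EU = (q_min/q_avg)*100 = (5.48/5.9)*100 = 92.8814%

92.8814 %


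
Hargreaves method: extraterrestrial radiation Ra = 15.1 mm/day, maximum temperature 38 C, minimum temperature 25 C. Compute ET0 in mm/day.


Tmean = (Tmax + Tmin)/2 = (38 + 25)/2 = 31.5
ET0 = 0.0023 * 15.1 * (31.5 + 17.8) * sqrt(38 - 25)
ET0 = 0.0023 * 15.1 * 49.3 * 3.605551

6.1734 mm/day


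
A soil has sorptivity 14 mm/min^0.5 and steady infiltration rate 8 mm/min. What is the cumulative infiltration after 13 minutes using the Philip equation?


F = S*sqrt(t) + A*t
F = 14*sqrt(13) + 8*13
F = 14*3.605551 + 104

154.4777 mm


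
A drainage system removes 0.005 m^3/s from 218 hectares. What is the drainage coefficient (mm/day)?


DC = Q * 86400 / (A * 10000) * 1000
DC = 0.005 * 86400 / (218 * 10000) * 1000
DC = 432000.0000 / 2180000

0.1982 mm/day


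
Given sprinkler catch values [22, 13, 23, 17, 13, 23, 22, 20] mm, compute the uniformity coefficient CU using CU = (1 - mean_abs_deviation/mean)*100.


mean = 19.125000 mm
MAD = 3.593750 mm
CU = (1 - 3.593750/19.125000)*100

81.2092 %


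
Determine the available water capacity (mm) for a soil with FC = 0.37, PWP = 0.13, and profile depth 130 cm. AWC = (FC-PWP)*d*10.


AWC = (FC - PWP) * d * 10
AWC = (0.37 - 0.13) * 130 * 10
AWC = 0.2400 * 130 * 10

312.0000 mm


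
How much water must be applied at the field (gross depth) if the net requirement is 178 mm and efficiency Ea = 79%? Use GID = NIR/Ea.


Ea = 79% = 0.79
GID = NIR / Ea = 178 / 0.79 = 225.3165 mm

225.3165 mm


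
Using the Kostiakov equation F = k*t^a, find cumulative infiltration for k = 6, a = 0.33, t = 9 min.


F = k * t^a = 6 * 9^0.33
F = 6 * 2.064905

12.3894 mm


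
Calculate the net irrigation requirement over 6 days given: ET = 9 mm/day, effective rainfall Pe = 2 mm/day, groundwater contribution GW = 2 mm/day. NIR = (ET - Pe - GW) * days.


Daily deficit = ET - Pe - GW = 9 - 2 - 2 = 5 mm/day
NIR = 5 * 6 = 30 mm

30.0000 mm


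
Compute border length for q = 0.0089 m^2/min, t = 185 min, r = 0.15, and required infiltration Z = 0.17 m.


L = q*t/((1+r)*Z)
L = 0.0089*185/((1+0.15)*0.17)
L = 1.6465/0.1955

8.4220 m
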